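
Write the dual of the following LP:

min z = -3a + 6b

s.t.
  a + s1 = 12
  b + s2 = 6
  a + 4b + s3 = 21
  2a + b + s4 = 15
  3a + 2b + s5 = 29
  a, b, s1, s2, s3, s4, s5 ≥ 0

Primal min cᵀx s.t. Ax ≤ b, x ≥ 0  →  Dual max −bᵀy s.t. Aᵀy ≥ −c, y ≥ 0.

Maximize: z = -12y1 - 6y2 - 21y3 - 15y4 - 29y5

Subject to:
  y1 + y3 + 2y4 + 3y5 ≥ 3
  y2 + 4y3 + y4 + 2y5 ≥ -6
  y1, y2, y3, y4, y5 ≥ 0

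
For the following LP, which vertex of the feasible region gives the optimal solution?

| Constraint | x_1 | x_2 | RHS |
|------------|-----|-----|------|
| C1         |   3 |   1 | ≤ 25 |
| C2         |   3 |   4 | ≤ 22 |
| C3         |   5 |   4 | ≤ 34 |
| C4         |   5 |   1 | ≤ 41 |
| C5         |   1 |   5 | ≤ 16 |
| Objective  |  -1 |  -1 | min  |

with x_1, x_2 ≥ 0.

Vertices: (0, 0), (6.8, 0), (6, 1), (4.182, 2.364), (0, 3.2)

Evaluate the objective at each vertex of the feasible region:
  z(0, 0) = 0
  z(6.8, 0) = -6.8
  z(6, 1) = -7  ←
  z(4.182, 2.364) = -6.545
  z(0, 3.2) = -3.2
The minimum is at x_1 = 6, x_2 = 1.

(6, 1)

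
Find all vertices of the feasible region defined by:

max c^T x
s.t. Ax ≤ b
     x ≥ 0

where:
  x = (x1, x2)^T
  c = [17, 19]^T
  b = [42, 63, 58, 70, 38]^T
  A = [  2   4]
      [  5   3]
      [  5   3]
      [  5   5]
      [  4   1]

(0, 0), (9.5, 0), (8, 6), (7, 7), (0, 10.5)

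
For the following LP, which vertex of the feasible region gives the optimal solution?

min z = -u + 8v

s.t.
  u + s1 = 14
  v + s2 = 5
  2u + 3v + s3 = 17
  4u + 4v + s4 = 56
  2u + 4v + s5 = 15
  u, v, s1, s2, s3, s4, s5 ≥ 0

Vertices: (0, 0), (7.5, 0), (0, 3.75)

Evaluate the objective at each vertex of the feasible region:
  z(0, 0) = 0
  z(7.5, 0) = -7.5  ←
  z(0, 3.75) = 30
The minimum is at u = 7.5, v = 0.

(7.5, 0)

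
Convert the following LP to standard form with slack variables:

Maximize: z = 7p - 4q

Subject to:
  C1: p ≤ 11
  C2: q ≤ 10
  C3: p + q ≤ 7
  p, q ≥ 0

max z = 7p - 4q

s.t.
  p + s1 = 11
  q + s2 = 10
  p + q + s3 = 7
  p, q, s1, s2, s3 ≥ 0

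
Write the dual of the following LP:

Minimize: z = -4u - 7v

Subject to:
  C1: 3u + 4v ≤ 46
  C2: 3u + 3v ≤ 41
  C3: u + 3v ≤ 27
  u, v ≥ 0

Primal min cᵀx s.t. Ax ≤ b, x ≥ 0  →  Dual max −bᵀy s.t. Aᵀy ≥ −c, y ≥ 0.

Maximize: z = -46y1 - 41y2 - 27y3

Subject to:
  3y1 + 3y2 + y3 ≥ 4
  4y1 + 3y2 + 3y3 ≥ 7
  y1, y2, y3 ≥ 0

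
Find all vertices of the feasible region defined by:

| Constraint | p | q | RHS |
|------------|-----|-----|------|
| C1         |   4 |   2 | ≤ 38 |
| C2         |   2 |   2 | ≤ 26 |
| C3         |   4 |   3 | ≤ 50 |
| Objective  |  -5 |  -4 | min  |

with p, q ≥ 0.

(0, 0), (9.5, 0), (6, 7), (0, 13)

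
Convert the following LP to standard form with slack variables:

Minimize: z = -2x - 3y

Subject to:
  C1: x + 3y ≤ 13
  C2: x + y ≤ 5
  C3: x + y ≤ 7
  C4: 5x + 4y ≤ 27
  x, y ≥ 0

min z = -2x - 3y

s.t.
  x + 3y + s1 = 13
  x + y + s2 = 5
  x + y + s3 = 7
  5x + 4y + s4 = 27
  x, y, s1, s2, s3, s4 ≥ 0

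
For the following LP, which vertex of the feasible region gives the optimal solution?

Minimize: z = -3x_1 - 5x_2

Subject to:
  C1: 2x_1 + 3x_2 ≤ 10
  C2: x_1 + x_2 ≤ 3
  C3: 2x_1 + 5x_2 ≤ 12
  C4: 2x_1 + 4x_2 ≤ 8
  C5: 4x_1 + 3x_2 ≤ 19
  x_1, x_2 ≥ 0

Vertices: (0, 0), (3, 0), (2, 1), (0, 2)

Evaluate the objective at each vertex of the feasible region:
  z(0, 0) = 0
  z(3, 0) = -9
  z(2, 1) = -11  ←
  z(0, 2) = -10
The minimum is at x_1 = 2, x_2 = 1.

(2, 1)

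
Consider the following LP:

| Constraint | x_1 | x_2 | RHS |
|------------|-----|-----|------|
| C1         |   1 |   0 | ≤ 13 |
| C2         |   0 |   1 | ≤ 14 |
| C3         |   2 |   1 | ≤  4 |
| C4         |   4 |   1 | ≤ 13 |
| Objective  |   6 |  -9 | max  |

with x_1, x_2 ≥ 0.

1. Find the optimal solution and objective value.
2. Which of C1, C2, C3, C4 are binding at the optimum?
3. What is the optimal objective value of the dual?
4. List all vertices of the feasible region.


1. x_1 = 2, x_2 = 0, z = 12
2. C3
3. 12
4. (0, 0), (2, 0), (0, 4)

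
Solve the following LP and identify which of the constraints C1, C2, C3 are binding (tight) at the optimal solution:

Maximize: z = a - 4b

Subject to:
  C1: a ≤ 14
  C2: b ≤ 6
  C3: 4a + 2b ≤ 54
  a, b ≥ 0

At a = 13.5, b = 0, compute slack b - a·x for each constraint:
  C1: 14 − 13.5 = 0.5  (slack)
  C2: 6 − 0 = 6  (slack)
  C3: 54 − 54 = 0  (binding)

Optimal: a = 13.5, b = 0
Binding: C3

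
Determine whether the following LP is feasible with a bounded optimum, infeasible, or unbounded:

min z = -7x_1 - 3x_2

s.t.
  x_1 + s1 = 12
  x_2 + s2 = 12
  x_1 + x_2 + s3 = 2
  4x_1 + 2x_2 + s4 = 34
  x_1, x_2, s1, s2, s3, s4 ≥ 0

Feasible with a bounded optimal solution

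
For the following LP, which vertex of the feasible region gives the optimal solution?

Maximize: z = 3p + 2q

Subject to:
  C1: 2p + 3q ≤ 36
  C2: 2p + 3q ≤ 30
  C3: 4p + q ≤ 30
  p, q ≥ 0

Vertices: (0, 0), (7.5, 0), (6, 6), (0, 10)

Evaluate the objective at each vertex of the feasible region:
  z(0, 0) = 0
  z(7.5, 0) = 22.5
  z(6, 6) = 30  ←
  z(0, 10) = 20
The maximum is at p = 6, q = 6.

(6, 6)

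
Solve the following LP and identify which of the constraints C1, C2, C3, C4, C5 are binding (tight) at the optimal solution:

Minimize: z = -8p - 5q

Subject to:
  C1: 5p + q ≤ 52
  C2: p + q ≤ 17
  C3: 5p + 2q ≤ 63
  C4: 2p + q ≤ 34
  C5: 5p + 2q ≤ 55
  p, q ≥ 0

At p = 7, q = 10, compute slack b - a·x for each constraint:
  C1: 52 − 45 = 7  (slack)
  C2: 17 − 17 = 0  (binding)
  C3: 63 − 55 = 8  (slack)
  C4: 34 − 24 = 10  (slack)
  C5: 55 − 55 = 0  (binding)

Optimal: p = 7, q = 10
Binding: C2, C5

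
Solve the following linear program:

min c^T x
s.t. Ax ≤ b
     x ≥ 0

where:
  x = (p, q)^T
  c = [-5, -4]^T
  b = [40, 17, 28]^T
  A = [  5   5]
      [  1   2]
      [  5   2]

Evaluate the objective at each vertex of the feasible region:
  z(0, 0) = 0
  z(5.6, 0) = -28
  z(4, 4) = -36  ←
  z(0, 8) = -32
The minimum is at p = 4, q = 4.

p = 4, q = 4, z = -36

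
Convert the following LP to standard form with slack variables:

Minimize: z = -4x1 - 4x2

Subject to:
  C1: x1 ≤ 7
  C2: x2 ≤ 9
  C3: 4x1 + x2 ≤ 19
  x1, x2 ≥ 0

min z = -4x1 - 4x2

s.t.
  x1 + s1 = 7
  x2 + s2 = 9
  4x1 + x2 + s3 = 19
  x1, x2, s1, s2, s3 ≥ 0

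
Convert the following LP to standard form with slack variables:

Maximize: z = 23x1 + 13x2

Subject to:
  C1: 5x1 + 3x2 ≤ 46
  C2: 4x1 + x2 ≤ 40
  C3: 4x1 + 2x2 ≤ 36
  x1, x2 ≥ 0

max z = 23x1 + 13x2

s.t.
  5x1 + 3x2 + s1 = 46
  4x1 + x2 + s2 = 40
  4x1 + 2x2 + s3 = 36
  x1, x2, s1, s2, s3 ≥ 0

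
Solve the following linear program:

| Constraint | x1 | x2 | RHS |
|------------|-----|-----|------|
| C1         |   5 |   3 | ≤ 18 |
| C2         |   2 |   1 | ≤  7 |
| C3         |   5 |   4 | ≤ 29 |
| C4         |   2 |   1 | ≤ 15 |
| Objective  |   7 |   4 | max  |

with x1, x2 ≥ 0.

Evaluate the objective at each vertex of the feasible region:
  z(0, 0) = 0
  z(3.5, 0) = 24.5
  z(3, 1) = 25  ←
  z(0, 6) = 24
The maximum is at x1 = 3, x2 = 1.

x1 = 3, x2 = 1, z = 25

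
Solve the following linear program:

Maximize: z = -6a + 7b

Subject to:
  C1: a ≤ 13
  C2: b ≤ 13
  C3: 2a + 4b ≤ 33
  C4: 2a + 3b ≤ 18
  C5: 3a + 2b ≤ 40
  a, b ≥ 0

Evaluate the objective at each vertex of the feasible region:
  z(0, 0) = 0
  z(9, 0) = -54
  z(0, 6) = 42  ←
The maximum is at a = 0, b = 6.

a = 0, b = 6, z = 42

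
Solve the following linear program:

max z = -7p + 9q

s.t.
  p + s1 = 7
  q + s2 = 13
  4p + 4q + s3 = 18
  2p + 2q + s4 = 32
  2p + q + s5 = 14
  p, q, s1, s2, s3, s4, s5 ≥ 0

Evaluate the objective at each vertex of the feasible region:
  z(0, 0) = 0
  z(4.5, 0) = -31.5
  z(0, 4.5) = 40.5  ←
The maximum is at p = 0, q = 4.5.

p = 0, q = 4.5, z = 40.5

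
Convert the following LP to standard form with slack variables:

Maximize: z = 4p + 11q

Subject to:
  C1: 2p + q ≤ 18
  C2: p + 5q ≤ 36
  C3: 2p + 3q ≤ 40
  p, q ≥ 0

max z = 4p + 11q

s.t.
  2p + q + s1 = 18
  p + 5q + s2 = 36
  2p + 3q + s3 = 40
  p, q, s1, s2, s3 ≥ 0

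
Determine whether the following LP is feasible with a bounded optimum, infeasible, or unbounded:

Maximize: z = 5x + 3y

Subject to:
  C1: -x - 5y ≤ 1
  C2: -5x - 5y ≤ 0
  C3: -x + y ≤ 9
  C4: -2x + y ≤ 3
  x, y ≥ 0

Unbounded (objective can increase without bound)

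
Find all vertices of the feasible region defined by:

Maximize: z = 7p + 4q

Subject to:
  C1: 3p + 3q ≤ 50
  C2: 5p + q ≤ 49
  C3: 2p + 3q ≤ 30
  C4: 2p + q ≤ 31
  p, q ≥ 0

(0, 0), (9.8, 0), (9, 4), (0, 10)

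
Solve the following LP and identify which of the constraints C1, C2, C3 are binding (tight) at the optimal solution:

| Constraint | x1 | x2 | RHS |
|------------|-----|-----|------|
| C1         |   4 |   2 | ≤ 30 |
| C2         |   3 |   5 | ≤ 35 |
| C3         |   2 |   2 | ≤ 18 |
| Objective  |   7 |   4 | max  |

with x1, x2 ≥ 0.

At x1 = 6, x2 = 3, compute slack b - a·x for each constraint:
  C1: 30 − 30 = 0  (binding)
  C2: 35 − 33 = 2  (slack)
  C3: 18 − 18 = 0  (binding)

Optimal: x1 = 6, x2 = 3
Binding: C1, C3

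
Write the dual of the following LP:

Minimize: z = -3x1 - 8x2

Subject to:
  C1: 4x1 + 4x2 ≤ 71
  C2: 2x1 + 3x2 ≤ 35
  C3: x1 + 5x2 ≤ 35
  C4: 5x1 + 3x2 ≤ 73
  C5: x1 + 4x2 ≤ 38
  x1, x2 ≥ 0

Primal min cᵀx s.t. Ax ≤ b, x ≥ 0  →  Dual max −bᵀy s.t. Aᵀy ≥ −c, y ≥ 0.

Maximize: z = -71y1 - 35y2 - 35y3 - 73y4 - 38y5

Subject to:
  4y1 + 2y2 + y3 + 5y4 + y5 ≥ 3
  4y1 + 3y2 + 5y3 + 3y4 + 4y5 ≥ 8
  y1, y2, y3, y4, y5 ≥ 0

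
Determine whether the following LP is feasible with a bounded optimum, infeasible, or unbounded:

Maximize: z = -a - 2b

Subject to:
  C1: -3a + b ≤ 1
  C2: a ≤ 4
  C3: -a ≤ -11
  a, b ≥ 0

Infeasible (no feasible solution exists)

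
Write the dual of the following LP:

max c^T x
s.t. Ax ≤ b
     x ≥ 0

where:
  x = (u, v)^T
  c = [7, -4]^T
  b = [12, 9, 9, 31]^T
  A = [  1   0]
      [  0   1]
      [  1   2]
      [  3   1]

Primal max cᵀx s.t. Ax ≤ b, x ≥ 0  →  Dual min bᵀy s.t. Aᵀy ≥ c, y ≥ 0.

Minimize: z = 12y1 + 9y2 + 9y3 + 31y4

Subject to:
  y1 + y3 + 3y4 ≥ 7
  y2 + 2y3 + y4 ≥ -4
  y1, y2, y3, y4 ≥ 0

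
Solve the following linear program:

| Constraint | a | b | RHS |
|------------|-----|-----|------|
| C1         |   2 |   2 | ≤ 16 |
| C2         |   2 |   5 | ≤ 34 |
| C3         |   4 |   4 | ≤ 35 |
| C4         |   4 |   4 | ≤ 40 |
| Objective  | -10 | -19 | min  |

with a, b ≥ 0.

Evaluate the objective at each vertex of the feasible region:
  z(0, 0) = 0
  z(8, 0) = -80
  z(2, 6) = -134  ←
  z(0, 6.8) = -129.2
The minimum is at a = 2, b = 6.

a = 2, b = 6, z = -134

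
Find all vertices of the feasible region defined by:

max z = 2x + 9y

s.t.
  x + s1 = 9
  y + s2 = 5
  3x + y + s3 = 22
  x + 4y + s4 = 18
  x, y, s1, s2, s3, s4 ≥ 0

(0, 0), (7.333, 0), (6.364, 2.909), (0, 4.5)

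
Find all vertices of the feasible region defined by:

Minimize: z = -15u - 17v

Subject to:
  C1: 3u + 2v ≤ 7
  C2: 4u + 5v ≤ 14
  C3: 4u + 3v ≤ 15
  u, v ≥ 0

(0, 0), (2.333, 0), (1, 2), (0, 2.8)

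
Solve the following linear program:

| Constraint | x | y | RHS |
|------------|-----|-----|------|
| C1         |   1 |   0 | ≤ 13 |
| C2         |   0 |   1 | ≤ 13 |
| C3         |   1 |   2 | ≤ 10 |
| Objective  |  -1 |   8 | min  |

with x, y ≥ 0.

Evaluate the objective at each vertex of the feasible region:
  z(0, 0) = 0
  z(10, 0) = -10  ←
  z(0, 5) = 40
The minimum is at x = 10, y = 0.

x = 10, y = 0, z = -10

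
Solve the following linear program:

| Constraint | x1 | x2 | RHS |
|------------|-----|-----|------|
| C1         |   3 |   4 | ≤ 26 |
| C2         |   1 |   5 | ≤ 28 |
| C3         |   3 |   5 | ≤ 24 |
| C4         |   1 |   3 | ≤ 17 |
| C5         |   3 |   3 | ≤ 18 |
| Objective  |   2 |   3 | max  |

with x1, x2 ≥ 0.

Evaluate the objective at each vertex of the feasible region:
  z(0, 0) = 0
  z(6, 0) = 12
  z(3, 3) = 15  ←
  z(0, 4.8) = 14.4
The maximum is at x1 = 3, x2 = 3.

x1 = 3, x2 = 3, z = 15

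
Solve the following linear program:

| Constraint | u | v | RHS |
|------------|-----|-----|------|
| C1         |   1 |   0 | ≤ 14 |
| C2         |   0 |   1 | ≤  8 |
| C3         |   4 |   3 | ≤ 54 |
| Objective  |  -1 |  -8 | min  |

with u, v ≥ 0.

Evaluate the objective at each vertex of the feasible region:
  z(0, 0) = 0
  z(13.5, 0) = -13.5
  z(7.5, 8) = -71.5  ←
  z(0, 8) = -64
The minimum is at u = 7.5, v = 8.

u = 7.5, v = 8, z = -71.5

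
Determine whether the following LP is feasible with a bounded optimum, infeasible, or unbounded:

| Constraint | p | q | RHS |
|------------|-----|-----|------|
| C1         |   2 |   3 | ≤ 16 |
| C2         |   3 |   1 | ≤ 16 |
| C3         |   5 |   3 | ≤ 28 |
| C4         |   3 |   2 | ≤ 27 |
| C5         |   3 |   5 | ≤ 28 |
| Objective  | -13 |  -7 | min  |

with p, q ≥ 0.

Feasible with a bounded optimal solution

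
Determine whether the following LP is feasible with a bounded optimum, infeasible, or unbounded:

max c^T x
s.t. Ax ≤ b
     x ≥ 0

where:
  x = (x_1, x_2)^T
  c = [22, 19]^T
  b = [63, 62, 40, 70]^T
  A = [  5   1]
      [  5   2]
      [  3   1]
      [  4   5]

Feasible with a bounded optimal solution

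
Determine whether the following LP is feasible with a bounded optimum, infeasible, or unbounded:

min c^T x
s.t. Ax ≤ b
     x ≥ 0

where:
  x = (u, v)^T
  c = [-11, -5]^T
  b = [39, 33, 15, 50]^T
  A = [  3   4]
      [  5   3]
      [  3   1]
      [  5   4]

Feasible with a bounded optimal solution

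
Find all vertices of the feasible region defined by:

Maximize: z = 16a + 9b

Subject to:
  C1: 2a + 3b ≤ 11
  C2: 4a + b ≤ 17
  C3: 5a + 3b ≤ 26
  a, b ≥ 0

(0, 0), (4.25, 0), (4, 1), (0, 3.667)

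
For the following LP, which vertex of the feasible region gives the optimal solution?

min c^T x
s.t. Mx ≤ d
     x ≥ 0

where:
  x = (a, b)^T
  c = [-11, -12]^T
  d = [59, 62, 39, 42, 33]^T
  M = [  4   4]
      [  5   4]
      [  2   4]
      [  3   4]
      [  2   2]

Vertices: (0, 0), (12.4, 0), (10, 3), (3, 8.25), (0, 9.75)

Evaluate the objective at each vertex of the feasible region:
  z(0, 0) = 0
  z(12.4, 0) = -136.4
  z(10, 3) = -146  ←
  z(3, 8.25) = -132
  z(0, 9.75) = -117
The minimum is at a = 10, b = 3.

(10, 3)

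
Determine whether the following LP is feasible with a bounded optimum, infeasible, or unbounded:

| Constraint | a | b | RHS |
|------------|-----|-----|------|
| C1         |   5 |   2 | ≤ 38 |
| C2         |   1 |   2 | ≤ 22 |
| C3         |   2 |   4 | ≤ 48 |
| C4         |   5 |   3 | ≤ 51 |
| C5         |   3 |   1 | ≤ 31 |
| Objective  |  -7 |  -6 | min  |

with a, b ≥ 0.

Feasible with a bounded optimal solution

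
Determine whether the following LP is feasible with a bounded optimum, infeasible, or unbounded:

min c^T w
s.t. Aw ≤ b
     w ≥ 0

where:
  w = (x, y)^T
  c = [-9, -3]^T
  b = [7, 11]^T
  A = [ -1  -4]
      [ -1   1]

Unbounded (objective can decrease without bound)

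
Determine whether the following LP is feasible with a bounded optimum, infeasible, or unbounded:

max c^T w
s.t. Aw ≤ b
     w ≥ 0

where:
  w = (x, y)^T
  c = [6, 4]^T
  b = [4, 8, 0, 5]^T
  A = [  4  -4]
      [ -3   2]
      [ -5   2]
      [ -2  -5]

Unbounded (objective can increase without bound)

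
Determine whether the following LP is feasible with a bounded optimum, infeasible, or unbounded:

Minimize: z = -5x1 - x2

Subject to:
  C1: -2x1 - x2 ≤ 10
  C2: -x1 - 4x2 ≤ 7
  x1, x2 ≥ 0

Unbounded (objective can decrease without bound)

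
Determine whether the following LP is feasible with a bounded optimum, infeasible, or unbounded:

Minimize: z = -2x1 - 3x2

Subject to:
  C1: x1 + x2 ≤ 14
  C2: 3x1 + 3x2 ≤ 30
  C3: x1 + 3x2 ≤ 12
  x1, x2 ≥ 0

Feasible with a bounded optimal solution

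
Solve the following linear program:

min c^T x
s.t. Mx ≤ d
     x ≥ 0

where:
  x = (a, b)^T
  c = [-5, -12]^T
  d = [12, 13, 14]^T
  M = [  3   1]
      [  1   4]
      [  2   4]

Evaluate the objective at each vertex of the feasible region:
  z(0, 0) = 0
  z(4, 0) = -20
  z(3.4, 1.8) = -38.6
  z(1, 3) = -41  ←
  z(0, 3.25) = -39
The minimum is at a = 1, b = 3.

a = 1, b = 3, z = -41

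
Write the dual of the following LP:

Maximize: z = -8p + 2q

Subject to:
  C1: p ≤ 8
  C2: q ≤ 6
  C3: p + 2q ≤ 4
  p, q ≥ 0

Primal max cᵀx s.t. Ax ≤ b, x ≥ 0  →  Dual min bᵀy s.t. Aᵀy ≥ c, y ≥ 0.

Minimize: z = 8y1 + 6y2 + 4y3

Subject to:
  y1 + y3 ≥ -8
  y2 + 2y3 ≥ 2
  y1, y2, y3 ≥ 0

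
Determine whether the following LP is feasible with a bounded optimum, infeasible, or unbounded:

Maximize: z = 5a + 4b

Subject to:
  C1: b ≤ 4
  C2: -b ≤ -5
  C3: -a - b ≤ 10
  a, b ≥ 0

Infeasible (no feasible solution exists)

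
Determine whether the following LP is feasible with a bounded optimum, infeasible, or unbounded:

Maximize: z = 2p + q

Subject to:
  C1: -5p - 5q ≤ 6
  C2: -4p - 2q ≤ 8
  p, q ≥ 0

Unbounded (objective can increase without bound)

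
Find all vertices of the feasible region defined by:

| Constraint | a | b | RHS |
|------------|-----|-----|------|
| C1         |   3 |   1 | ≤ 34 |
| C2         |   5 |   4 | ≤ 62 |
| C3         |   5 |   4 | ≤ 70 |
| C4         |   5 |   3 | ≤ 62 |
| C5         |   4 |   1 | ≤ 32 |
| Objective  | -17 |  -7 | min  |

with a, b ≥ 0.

(0, 0), (8, 0), (6, 8), (0, 15.5)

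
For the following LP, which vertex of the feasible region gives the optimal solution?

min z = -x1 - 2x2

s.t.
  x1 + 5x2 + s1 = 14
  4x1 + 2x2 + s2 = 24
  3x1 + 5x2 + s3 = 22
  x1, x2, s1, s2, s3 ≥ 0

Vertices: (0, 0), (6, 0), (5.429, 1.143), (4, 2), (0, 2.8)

Evaluate the objective at each vertex of the feasible region:
  z(0, 0) = 0
  z(6, 0) = -6
  z(5.429, 1.143) = -7.714
  z(4, 2) = -8  ←
  z(0, 2.8) = -5.6
The minimum is at x1 = 4, x2 = 2.

(4, 2)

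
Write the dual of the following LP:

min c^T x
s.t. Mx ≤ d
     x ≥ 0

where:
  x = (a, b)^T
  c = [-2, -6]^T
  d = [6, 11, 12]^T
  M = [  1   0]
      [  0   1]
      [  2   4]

Primal min cᵀx s.t. Ax ≤ b, x ≥ 0  →  Dual max −bᵀy s.t. Aᵀy ≥ −c, y ≥ 0.

Maximize: z = -6y1 - 11y2 - 12y3

Subject to:
  y1 + 2y3 ≥ 2
  y2 + 4y3 ≥ 6
  y1, y2, y3 ≥ 0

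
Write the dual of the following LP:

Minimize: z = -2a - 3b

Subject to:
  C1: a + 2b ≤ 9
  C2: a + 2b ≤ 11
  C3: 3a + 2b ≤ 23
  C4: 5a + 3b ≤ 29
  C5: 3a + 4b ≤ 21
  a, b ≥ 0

Primal min cᵀx s.t. Ax ≤ b, x ≥ 0  →  Dual max −bᵀy s.t. Aᵀy ≥ −c, y ≥ 0.

Maximize: z = -9y1 - 11y2 - 23y3 - 29y4 - 21y5

Subject to:
  y1 + y2 + 3y3 + 5y4 + 3y5 ≥ 2
  2y1 + 2y2 + 2y3 + 3y4 + 4y5 ≥ 3
  y1, y2, y3, y4, y5 ≥ 0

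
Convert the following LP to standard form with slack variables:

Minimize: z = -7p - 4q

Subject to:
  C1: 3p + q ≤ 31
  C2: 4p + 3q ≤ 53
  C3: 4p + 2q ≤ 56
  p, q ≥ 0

min z = -7p - 4q

s.t.
  3p + q + s1 = 31
  4p + 3q + s2 = 53
  4p + 2q + s3 = 56
  p, q, s1, s2, s3 ≥ 0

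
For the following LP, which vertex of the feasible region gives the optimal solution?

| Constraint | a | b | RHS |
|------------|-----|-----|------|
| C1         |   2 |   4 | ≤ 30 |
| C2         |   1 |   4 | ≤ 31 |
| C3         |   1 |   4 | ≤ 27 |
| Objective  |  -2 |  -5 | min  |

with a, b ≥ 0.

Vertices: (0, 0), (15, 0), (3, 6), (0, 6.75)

Evaluate the objective at each vertex of the feasible region:
  z(0, 0) = 0
  z(15, 0) = -30
  z(3, 6) = -36  ←
  z(0, 6.75) = -33.75
The minimum is at a = 3, b = 6.

(3, 6)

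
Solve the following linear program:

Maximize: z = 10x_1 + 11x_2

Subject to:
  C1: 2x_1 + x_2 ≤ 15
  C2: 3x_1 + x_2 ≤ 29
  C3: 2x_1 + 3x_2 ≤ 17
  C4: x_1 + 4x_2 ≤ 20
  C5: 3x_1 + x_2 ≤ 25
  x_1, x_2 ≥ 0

Evaluate the objective at each vertex of the feasible region:
  z(0, 0) = 0
  z(7.5, 0) = 75
  z(7, 1) = 81  ←
  z(1.6, 4.6) = 66.6
  z(0, 5) = 55
The maximum is at x_1 = 7, x_2 = 1.

x_1 = 7, x_2 = 1, z = 81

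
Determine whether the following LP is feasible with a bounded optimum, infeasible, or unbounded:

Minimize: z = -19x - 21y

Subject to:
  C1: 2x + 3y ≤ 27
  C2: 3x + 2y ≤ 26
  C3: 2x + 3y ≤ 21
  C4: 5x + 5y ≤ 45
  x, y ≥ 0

Feasible with a bounded optimal solution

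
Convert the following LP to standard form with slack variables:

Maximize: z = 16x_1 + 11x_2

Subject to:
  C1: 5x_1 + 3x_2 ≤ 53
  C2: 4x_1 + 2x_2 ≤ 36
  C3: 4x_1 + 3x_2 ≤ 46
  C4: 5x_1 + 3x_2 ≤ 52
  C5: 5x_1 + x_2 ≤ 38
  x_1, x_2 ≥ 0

max z = 16x_1 + 11x_2

s.t.
  5x_1 + 3x_2 + s1 = 53
  4x_1 + 2x_2 + s2 = 36
  4x_1 + 3x_2 + s3 = 46
  5x_1 + 3x_2 + s4 = 52
  5x_1 + x_2 + s5 = 38
  x_1, x_2, s1, s2, s3, s4, s5 ≥ 0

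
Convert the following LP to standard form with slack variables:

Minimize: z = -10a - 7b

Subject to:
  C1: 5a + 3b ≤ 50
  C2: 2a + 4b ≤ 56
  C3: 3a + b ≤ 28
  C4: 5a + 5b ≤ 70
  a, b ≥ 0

min z = -10a - 7b

s.t.
  5a + 3b + s1 = 50
  2a + 4b + s2 = 56
  3a + b + s3 = 28
  5a + 5b + s4 = 70
  a, b, s1, s2, s3, s4 ≥ 0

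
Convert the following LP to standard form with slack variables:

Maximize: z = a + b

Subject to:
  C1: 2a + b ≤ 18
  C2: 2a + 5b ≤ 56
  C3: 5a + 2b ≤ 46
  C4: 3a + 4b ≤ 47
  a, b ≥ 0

max z = a + b

s.t.
  2a + b + s1 = 18
  2a + 5b + s2 = 56
  5a + 2b + s3 = 46
  3a + 4b + s4 = 47
  a, b, s1, s2, s3, s4 ≥ 0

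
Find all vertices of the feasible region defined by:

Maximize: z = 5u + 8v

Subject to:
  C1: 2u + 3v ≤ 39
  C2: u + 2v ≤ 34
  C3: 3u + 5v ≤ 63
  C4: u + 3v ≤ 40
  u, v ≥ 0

(0, 0), (19.5, 0), (6, 9), (0, 12.6)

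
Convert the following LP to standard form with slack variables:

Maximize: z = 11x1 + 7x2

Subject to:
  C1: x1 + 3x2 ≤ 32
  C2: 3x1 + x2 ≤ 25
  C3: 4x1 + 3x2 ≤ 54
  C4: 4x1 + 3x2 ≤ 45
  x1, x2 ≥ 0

max z = 11x1 + 7x2

s.t.
  x1 + 3x2 + s1 = 32
  3x1 + x2 + s2 = 25
  4x1 + 3x2 + s3 = 54
  4x1 + 3x2 + s4 = 45
  x1, x2, s1, s2, s3, s4 ≥ 0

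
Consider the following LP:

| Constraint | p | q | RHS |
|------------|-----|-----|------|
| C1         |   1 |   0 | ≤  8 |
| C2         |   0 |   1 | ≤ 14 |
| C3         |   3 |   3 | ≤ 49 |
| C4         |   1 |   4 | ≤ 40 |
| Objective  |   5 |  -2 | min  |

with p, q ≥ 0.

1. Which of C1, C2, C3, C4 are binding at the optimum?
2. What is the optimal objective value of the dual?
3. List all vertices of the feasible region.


1. C4
2. -20
3. (0, 0), (8, 0), (8, 8), (0, 10)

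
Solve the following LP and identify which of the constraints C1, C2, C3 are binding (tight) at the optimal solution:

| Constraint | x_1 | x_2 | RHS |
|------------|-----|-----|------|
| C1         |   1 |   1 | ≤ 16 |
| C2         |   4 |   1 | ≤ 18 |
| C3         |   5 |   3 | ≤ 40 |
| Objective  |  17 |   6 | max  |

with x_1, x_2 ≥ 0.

At x_1 = 2, x_2 = 10, compute slack b - a·x for each constraint:
  C1: 16 − 12 = 4  (slack)
  C2: 18 − 18 = 0  (binding)
  C3: 40 − 40 = 0  (binding)

Optimal: x_1 = 2, x_2 = 10
Binding: C2, C3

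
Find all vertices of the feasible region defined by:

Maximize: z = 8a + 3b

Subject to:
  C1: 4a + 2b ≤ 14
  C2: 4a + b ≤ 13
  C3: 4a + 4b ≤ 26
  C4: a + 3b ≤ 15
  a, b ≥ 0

(0, 0), (3.25, 0), (3, 1), (1.2, 4.6), (0, 5)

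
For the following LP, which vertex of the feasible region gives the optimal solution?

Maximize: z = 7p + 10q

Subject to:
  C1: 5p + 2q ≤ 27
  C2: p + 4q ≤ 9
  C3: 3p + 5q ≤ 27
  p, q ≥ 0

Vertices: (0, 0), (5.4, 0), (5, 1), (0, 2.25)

Evaluate the objective at each vertex of the feasible region:
  z(0, 0) = 0
  z(5.4, 0) = 37.8
  z(5, 1) = 45  ←
  z(0, 2.25) = 22.5
The maximum is at p = 5, q = 1.

(5, 1)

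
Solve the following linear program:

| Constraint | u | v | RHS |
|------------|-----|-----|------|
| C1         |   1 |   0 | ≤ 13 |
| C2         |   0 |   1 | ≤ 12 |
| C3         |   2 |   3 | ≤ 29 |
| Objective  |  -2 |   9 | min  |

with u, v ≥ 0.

Evaluate the objective at each vertex of the feasible region:
  z(0, 0) = 0
  z(13, 0) = -26  ←
  z(13, 1) = -17
  z(0, 9.667) = 87
The minimum is at u = 13, v = 0.

u = 13, v = 0, z = -26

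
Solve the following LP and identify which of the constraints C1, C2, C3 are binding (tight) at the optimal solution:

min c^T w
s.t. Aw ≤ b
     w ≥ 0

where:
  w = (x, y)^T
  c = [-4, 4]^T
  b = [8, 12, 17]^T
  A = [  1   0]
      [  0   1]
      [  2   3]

At x = 8, y = 0, compute slack b - a·x for each constraint:
  C1: 8 − 8 = 0  (binding)
  C2: 12 − 0 = 12  (slack)
  C3: 17 − 16 = 1  (slack)

Optimal: x = 8, y = 0
Binding: C1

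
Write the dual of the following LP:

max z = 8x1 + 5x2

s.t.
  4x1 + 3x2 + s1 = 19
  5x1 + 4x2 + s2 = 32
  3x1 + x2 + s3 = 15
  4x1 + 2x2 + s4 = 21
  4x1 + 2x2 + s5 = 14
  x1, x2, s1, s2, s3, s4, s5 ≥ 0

Primal max cᵀx s.t. Ax ≤ b, x ≥ 0  →  Dual min bᵀy s.t. Aᵀy ≥ c, y ≥ 0.

Minimize: z = 19y1 + 32y2 + 15y3 + 21y4 + 14y5

Subject to:
  4y1 + 5y2 + 3y3 + 4y4 + 4y5 ≥ 8
  3y1 + 4y2 + y3 + 2y4 + 2y5 ≥ 5
  y1, y2, y3, y4, y5 ≥ 0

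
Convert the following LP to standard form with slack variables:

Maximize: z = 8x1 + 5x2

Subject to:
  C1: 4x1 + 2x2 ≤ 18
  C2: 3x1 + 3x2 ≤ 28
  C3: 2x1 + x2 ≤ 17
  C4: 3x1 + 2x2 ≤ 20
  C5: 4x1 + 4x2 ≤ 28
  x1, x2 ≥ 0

max z = 8x1 + 5x2

s.t.
  4x1 + 2x2 + s1 = 18
  3x1 + 3x2 + s2 = 28
  2x1 + x2 + s3 = 17
  3x1 + 2x2 + s4 = 20
  4x1 + 4x2 + s5 = 28
  x1, x2, s1, s2, s3, s4, s5 ≥ 0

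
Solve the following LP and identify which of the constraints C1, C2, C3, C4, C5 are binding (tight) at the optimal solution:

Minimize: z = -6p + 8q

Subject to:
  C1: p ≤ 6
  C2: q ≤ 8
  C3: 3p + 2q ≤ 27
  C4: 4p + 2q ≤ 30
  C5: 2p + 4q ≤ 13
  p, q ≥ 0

At p = 6, q = 0, compute slack b - a·x for each constraint:
  C1: 6 − 6 = 0  (binding)
  C2: 8 − 0 = 8  (slack)
  C3: 27 − 18 = 9  (slack)
  C4: 30 − 24 = 6  (slack)
  C5: 13 − 12 = 1  (slack)

Optimal: p = 6, q = 0
Binding: C1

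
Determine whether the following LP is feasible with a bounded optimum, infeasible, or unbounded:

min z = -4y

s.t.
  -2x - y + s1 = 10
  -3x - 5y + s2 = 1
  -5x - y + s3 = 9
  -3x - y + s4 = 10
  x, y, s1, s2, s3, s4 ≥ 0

Unbounded (objective can decrease without bound)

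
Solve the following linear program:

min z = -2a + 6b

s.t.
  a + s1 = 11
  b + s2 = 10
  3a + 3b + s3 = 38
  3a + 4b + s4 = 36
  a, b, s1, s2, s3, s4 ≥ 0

Evaluate the objective at each vertex of the feasible region:
  z(0, 0) = 0
  z(11, 0) = -22  ←
  z(11, 0.75) = -17.5
  z(0, 9) = 54
The minimum is at a = 11, b = 0.

a = 11, b = 0, z = -22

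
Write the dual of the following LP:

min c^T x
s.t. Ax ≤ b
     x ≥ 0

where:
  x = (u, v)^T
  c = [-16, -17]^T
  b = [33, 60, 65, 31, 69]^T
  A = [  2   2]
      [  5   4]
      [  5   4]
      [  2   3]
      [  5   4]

Primal min cᵀx s.t. Ax ≤ b, x ≥ 0  →  Dual max −bᵀy s.t. Aᵀy ≥ −c, y ≥ 0.

Maximize: z = -33y1 - 60y2 - 65y3 - 31y4 - 69y5

Subject to:
  2y1 + 5y2 + 5y3 + 2y4 + 5y5 ≥ 16
  2y1 + 4y2 + 4y3 + 3y4 + 4y5 ≥ 17
  y1, y2, y3, y4, y5 ≥ 0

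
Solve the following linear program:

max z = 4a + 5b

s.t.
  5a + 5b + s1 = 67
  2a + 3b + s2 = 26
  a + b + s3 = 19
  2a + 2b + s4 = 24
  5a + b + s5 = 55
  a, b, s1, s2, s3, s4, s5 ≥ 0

Evaluate the objective at each vertex of the feasible region:
  z(0, 0) = 0
  z(11, 0) = 44
  z(10.75, 1.25) = 49.25
  z(10, 2) = 50  ←
  z(0, 8.667) = 43.33
The maximum is at a = 10, b = 2.

a = 10, b = 2, z = 50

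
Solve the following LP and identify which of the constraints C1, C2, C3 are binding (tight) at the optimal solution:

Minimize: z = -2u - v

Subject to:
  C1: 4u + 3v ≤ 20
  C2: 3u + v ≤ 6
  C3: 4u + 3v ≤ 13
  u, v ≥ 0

At u = 1, v = 3, compute slack b - a·x for each constraint:
  C1: 20 − 13 = 7  (slack)
  C2: 6 − 6 = 0  (binding)
  C3: 13 − 13 = 0  (binding)

Optimal: u = 1, v = 3
Binding: C2, C3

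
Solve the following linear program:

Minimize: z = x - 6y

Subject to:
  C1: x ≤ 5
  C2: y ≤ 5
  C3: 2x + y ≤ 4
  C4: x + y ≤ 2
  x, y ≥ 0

Evaluate the objective at each vertex of the feasible region:
  z(0, 0) = 0
  z(2, 0) = 2
  z(0, 2) = -12  ←
The minimum is at x = 0, y = 2.

x = 0, y = 2, z = -12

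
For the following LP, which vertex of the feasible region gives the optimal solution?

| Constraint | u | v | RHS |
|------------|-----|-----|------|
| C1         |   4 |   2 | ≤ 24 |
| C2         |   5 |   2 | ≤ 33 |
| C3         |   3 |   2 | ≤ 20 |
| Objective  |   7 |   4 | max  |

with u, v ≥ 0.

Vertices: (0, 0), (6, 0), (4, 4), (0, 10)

Evaluate the objective at each vertex of the feasible region:
  z(0, 0) = 0
  z(6, 0) = 42
  z(4, 4) = 44  ←
  z(0, 10) = 40
The maximum is at u = 4, v = 4.

(4, 4)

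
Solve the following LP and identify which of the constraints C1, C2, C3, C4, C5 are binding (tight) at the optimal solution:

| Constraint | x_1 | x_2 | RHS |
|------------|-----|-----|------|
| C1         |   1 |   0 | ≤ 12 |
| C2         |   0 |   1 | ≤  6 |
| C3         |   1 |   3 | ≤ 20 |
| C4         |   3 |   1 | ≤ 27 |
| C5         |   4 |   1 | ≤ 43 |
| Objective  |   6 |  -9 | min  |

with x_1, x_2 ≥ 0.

At x_1 = 0, x_2 = 6, compute slack b - a·x for each constraint:
  C1: 12 − 0 = 12  (slack)
  C2: 6 − 6 = 0  (binding)
  C3: 20 − 18 = 2  (slack)
  C4: 27 − 6 = 21  (slack)
  C5: 43 − 6 = 37  (slack)

Optimal: x_1 = 0, x_2 = 6
Binding: C2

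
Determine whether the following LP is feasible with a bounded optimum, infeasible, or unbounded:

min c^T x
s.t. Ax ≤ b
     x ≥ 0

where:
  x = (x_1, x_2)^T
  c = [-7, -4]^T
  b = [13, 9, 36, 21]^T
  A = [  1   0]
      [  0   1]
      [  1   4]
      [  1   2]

Feasible with a bounded optimal solution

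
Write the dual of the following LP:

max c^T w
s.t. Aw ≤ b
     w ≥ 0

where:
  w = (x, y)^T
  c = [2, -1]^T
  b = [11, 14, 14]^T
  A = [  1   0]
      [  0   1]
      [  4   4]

Primal max cᵀx s.t. Ax ≤ b, x ≥ 0  →  Dual min bᵀy s.t. Aᵀy ≥ c, y ≥ 0.

Minimize: z = 11y1 + 14y2 + 14y3

Subject to:
  y1 + 4y3 ≥ 2
  y2 + 4y3 ≥ -1
  y1, y2, y3 ≥ 0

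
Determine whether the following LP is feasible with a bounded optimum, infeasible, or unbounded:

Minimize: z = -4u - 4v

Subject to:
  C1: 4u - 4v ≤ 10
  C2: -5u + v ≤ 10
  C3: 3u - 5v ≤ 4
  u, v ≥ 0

Unbounded (objective can decrease without bound)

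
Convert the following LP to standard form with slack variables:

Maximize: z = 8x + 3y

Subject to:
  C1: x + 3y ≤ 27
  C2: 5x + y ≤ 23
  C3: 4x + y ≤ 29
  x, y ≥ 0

max z = 8x + 3y

s.t.
  x + 3y + s1 = 27
  5x + y + s2 = 23
  4x + y + s3 = 29
  x, y, s1, s2, s3 ≥ 0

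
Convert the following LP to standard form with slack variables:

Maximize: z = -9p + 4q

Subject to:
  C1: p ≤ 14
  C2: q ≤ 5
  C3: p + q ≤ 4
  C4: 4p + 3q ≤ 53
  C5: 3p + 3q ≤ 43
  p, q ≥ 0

max z = -9p + 4q

s.t.
  p + s1 = 14
  q + s2 = 5
  p + q + s3 = 4
  4p + 3q + s4 = 53
  3p + 3q + s5 = 43
  p, q, s1, s2, s3, s4, s5 ≥ 0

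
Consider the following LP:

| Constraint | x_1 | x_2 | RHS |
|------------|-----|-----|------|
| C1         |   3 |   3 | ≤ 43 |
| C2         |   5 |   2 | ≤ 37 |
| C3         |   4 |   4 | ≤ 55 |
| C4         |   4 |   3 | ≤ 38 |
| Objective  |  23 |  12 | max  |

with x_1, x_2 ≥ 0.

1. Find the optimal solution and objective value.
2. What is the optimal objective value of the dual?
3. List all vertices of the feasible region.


1. x_1 = 5, x_2 = 6, z = 187
2. 187
3. (0, 0), (7.4, 0), (5, 6), (0, 12.67)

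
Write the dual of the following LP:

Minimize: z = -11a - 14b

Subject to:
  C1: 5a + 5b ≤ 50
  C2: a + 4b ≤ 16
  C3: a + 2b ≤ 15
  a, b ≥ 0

Primal min cᵀx s.t. Ax ≤ b, x ≥ 0  →  Dual max −bᵀy s.t. Aᵀy ≥ −c, y ≥ 0.

Maximize: z = -50y1 - 16y2 - 15y3

Subject to:
  5y1 + y2 + y3 ≥ 11
  5y1 + 4y2 + 2y3 ≥ 14
  y1, y2, y3 ≥ 0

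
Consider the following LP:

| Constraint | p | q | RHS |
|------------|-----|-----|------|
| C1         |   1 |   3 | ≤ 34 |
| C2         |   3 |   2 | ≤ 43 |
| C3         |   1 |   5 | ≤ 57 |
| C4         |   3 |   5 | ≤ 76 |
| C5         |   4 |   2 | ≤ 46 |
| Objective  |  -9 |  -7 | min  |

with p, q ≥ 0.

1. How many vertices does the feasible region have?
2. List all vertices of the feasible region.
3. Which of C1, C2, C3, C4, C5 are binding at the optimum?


1. 4
2. (0, 0), (11.5, 0), (7, 9), (0, 11.33)
3. C1, C5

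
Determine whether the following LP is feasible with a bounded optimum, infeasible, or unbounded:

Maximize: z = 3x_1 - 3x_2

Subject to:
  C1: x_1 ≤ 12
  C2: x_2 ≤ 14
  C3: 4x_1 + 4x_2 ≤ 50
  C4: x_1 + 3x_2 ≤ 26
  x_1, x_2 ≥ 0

Feasible with a bounded optimal solution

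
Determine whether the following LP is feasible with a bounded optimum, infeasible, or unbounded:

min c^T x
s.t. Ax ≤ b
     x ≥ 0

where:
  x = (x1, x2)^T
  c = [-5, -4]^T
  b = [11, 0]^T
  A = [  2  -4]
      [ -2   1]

Unbounded (objective can decrease without bound)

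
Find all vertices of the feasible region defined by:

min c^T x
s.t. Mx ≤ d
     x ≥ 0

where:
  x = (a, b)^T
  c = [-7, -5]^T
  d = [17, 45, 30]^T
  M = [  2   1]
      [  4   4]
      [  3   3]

(0, 0), (8.5, 0), (7, 3), (0, 10)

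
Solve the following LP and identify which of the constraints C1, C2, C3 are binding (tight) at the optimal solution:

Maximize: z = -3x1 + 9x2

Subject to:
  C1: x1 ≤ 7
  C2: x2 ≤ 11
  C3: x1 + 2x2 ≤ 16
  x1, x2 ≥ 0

At x1 = 0, x2 = 8, compute slack b - a·x for each constraint:
  C1: 7 − 0 = 7  (slack)
  C2: 11 − 8 = 3  (slack)
  C3: 16 − 16 = 0  (binding)

Optimal: x1 = 0, x2 = 8
Binding: C3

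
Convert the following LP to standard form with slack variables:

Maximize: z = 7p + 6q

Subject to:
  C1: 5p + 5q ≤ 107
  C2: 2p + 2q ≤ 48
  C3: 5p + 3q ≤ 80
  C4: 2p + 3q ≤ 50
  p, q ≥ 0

max z = 7p + 6q

s.t.
  5p + 5q + s1 = 107
  2p + 2q + s2 = 48
  5p + 3q + s3 = 80
  2p + 3q + s4 = 50
  p, q, s1, s2, s3, s4 ≥ 0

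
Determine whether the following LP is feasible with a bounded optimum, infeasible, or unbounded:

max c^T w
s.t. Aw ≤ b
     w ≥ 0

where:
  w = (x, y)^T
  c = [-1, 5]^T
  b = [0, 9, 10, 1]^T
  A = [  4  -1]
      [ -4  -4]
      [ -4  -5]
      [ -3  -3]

Unbounded (objective can increase without bound)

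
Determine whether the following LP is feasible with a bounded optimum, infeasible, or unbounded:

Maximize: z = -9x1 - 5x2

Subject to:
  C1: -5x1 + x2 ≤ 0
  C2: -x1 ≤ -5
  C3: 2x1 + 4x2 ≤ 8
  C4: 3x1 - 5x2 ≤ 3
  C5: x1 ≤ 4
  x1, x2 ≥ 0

Infeasible (no feasible solution exists)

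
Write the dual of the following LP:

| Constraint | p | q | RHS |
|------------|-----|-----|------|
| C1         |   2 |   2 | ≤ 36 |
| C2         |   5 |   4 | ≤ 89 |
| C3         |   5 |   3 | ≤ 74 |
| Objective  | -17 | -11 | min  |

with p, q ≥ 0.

Primal min cᵀx s.t. Ax ≤ b, x ≥ 0  →  Dual max −bᵀy s.t. Aᵀy ≥ −c, y ≥ 0.

Maximize: z = -36y1 - 89y2 - 74y3

Subject to:
  2y1 + 5y2 + 5y3 ≥ 17
  2y1 + 4y2 + 3y3 ≥ 11
  y1, y2, y3 ≥ 0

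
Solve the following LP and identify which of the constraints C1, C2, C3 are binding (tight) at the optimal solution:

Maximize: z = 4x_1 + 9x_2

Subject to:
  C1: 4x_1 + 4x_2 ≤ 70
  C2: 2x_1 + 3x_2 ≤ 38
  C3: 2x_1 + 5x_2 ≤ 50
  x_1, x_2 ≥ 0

At x_1 = 10, x_2 = 6, compute slack b - a·x for each constraint:
  C1: 70 − 64 = 6  (slack)
  C2: 38 − 38 = 0  (binding)
  C3: 50 − 50 = 0  (binding)

Optimal: x_1 = 10, x_2 = 6
Binding: C2, C3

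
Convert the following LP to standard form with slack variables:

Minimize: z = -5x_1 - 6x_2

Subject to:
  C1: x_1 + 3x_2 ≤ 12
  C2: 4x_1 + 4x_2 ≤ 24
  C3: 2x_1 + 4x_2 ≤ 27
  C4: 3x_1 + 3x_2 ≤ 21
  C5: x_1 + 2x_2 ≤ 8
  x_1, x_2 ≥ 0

min z = -5x_1 - 6x_2

s.t.
  x_1 + 3x_2 + s1 = 12
  4x_1 + 4x_2 + s2 = 24
  2x_1 + 4x_2 + s3 = 27
  3x_1 + 3x_2 + s4 = 21
  x_1 + 2x_2 + s5 = 8
  x_1, x_2, s1, s2, s3, s4, s5 ≥ 0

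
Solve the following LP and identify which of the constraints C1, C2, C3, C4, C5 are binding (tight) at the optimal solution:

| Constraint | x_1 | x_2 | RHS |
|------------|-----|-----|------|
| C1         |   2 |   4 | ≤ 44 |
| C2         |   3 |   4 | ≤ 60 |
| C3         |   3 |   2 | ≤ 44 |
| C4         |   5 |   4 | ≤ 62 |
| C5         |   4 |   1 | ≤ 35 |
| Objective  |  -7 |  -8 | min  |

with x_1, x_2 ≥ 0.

At x_1 = 6, x_2 = 8, compute slack b - a·x for each constraint:
  C1: 44 − 44 = 0  (binding)
  C2: 60 − 50 = 10  (slack)
  C3: 44 − 34 = 10  (slack)
  C4: 62 − 62 = 0  (binding)
  C5: 35 − 32 = 3  (slack)

Optimal: x_1 = 6, x_2 = 8
Binding: C1, C4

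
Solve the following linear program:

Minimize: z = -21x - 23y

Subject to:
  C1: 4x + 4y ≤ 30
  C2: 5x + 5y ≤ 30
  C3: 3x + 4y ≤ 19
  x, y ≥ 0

Evaluate the objective at each vertex of the feasible region:
  z(0, 0) = 0
  z(6, 0) = -126
  z(5, 1) = -128  ←
  z(0, 4.75) = -109.2
The minimum is at x = 5, y = 1.

x = 5, y = 1, z = -128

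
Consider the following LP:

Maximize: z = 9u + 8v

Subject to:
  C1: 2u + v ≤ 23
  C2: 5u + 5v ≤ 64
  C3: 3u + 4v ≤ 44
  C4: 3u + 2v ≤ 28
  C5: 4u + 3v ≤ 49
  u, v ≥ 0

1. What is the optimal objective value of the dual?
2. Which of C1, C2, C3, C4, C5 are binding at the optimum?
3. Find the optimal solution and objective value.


1. 100
2. C3, C4
3. u = 4, v = 8, z = 100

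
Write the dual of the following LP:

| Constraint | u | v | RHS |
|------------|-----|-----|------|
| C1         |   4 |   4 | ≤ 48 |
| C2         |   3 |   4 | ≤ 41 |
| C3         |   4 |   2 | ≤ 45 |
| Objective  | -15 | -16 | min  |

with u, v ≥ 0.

Primal min cᵀx s.t. Ax ≤ b, x ≥ 0  →  Dual max −bᵀy s.t. Aᵀy ≥ −c, y ≥ 0.

Maximize: z = -48y1 - 41y2 - 45y3

Subject to:
  4y1 + 3y2 + 4y3 ≥ 15
  4y1 + 4y2 + 2y3 ≥ 16
  y1, y2, y3 ≥ 0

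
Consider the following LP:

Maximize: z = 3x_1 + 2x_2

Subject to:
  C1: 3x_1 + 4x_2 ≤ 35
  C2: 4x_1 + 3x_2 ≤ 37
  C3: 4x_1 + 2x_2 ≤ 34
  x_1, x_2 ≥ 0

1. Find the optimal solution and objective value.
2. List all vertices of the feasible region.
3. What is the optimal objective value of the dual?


1. x_1 = 7, x_2 = 3, z = 27
2. (0, 0), (8.5, 0), (7, 3), (6.143, 4.143), (0, 8.75)
3. 27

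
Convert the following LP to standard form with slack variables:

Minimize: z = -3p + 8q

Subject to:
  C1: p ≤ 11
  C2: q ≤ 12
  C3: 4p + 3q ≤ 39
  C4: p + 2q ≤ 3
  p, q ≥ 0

min z = -3p + 8q

s.t.
  p + s1 = 11
  q + s2 = 12
  4p + 3q + s3 = 39
  p + 2q + s4 = 3
  p, q, s1, s2, s3, s4 ≥ 0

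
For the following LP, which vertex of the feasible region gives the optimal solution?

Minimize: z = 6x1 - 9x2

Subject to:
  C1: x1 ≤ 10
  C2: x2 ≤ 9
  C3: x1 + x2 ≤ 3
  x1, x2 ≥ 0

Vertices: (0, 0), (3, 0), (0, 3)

Evaluate the objective at each vertex of the feasible region:
  z(0, 0) = 0
  z(3, 0) = 18
  z(0, 3) = -27  ←
The minimum is at x1 = 0, x2 = 3.

(0, 3)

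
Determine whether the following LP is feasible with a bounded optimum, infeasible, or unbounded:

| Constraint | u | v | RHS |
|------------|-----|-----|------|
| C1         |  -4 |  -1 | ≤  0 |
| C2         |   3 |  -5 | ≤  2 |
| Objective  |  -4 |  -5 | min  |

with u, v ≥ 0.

Unbounded (objective can decrease without bound)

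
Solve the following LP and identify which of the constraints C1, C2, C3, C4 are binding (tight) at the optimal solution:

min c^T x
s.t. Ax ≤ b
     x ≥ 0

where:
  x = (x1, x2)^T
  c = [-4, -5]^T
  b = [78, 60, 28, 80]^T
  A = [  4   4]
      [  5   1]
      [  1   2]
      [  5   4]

At x1 = 8, x2 = 10, compute slack b - a·x for each constraint:
  C1: 78 − 72 = 6  (slack)
  C2: 60 − 50 = 10  (slack)
  C3: 28 − 28 = 0  (binding)
  C4: 80 − 80 = 0  (binding)

Optimal: x1 = 8, x2 = 10
Binding: C3, C4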